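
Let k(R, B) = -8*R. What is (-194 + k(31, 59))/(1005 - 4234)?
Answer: 442/3229 ≈ 0.13688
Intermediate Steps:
(-194 + k(31, 59))/(1005 - 4234) = (-194 - 8*31)/(1005 - 4234) = (-194 - 248)/(-3229) = -442*(-1/3229) = 442/3229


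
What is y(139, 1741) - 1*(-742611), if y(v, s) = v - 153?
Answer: 742597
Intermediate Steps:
y(v, s) = -153 + v
y(139, 1741) - 1*(-742611) = (-153 + 139) - 1*(-742611) = -14 + 742611 = 742597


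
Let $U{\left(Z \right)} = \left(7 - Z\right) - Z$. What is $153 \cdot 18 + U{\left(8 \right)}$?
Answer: $2745$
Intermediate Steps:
$U{\left(Z \right)} = 7 - 2 Z$
$153 \cdot 18 + U{\left(8 \right)} = 153 \cdot 18 + \left(7 - 16\right) = 2754 + \left(7 - 16\right) = 2754 - 9 = 2745$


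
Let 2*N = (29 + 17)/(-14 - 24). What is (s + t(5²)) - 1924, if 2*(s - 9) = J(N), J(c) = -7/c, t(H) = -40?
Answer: -44832/23 ≈ -1949.2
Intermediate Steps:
N = -23/38 (N = ((29 + 17)/(-14 - 24))/2 = (46/(-38))/2 = (46*(-1/38))/2 = (½)*(-23/19) = -23/38 ≈ -0.60526)
s = 340/23 (s = 9 + (-7/(-23/38))/2 = 9 + (-7*(-38/23))/2 = 9 + (½)*(266/23) = 9 + 133/23 = 340/23 ≈ 14.783)
(s + t(5²)) - 1924 = (340/23 - 40) - 1924 = -580/23 - 1924 = -44832/23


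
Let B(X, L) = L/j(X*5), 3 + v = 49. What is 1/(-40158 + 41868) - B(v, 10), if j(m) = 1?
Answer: -17099/1710 ≈ -9.9994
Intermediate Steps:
v = 46 (v = -3 + 49 = 46)
B(X, L) = L (B(X, L) = L/1 = L*1 = L)
1/(-40158 + 41868) - B(v, 10) = 1/(-40158 + 41868) - 1*10 = 1/1710 - 10 = -17099/1710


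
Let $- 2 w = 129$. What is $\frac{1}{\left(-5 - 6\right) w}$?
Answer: $\frac{2}{1419} \approx 0.0014094$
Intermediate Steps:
$w = - \frac{129}{2}$ ($w = \left(- \frac{1}{2}\right) 129 = - \frac{129}{2} \approx -64.5$)
$\frac{1}{\left(-5 - 6\right) w} = \frac{1}{\left(-5 - 6\right) \left(- \frac{129}{2}\right)} = \frac{1}{\left(-11\right) \left(- \frac{129}{2}\right)} = \frac{1}{\frac{1419}{2}} = \frac{2}{1419}$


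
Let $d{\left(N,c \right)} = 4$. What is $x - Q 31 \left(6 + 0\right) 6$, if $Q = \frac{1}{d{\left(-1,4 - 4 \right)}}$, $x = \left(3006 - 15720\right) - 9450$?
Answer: $-22443$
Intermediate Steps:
$x = -22164$ ($x = -12714 - 9450 = -22164$)
$Q = \frac{1}{4} \approx 0.25$
$x - Q 31 \left(6 + 0\right) 6 = -22164 - \frac{1}{4} \cdot 31 \left(6 + 0\right) 6 = -22164 - \frac{31 \cdot 6 \cdot 6}{4} = -22164 - \frac{31}{4} \cdot 36 = -22164 - 279 = -22443$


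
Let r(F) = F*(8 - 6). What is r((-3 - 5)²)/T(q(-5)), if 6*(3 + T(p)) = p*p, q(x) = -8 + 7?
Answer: -768/17 ≈ -45.176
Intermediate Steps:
q(x) = -1
r(F) = 2*F (r(F) = F*2 = 2*F)
T(p) = -3 + p²/6 (T(p) = -3 + (p*p)/6 = -3 + p²/6)
r((-3 - 5)²)/T(q(-5)) = (2*(-3 - 5)²)/(-3 + (⅙)*(-1)²) = (2*(-8)²)/(-3 + (⅙)*1) = (2*64)/(-3 + ⅙) = 128/(-17/6) = 128*(-6/17) = -768/17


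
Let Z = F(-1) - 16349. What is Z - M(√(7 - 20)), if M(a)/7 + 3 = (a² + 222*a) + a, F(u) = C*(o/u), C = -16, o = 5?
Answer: -16157 - 1561*I*√13 ≈ -16157.0 - 5628.3*I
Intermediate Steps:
F(u) = -80/u
M(a) = -21 + 7*a² + 1561*a (M(a) = -21 + 7*((a² + 222*a) + a) = -21 + 7*(a² + 223*a) = -21 + (7*a² + 1561*a) = -21 + 7*a² + 1561*a)
Z = -16269 (Z = -80/(-1) - 16349 = -80*(-1) - 16349 = 80 - 16349 = -16269)
Z - M(√(7 - 20)) = -16269 - (-21 + 7*(√(7 - 20))² + 1561*√(7 - 20)) = -16269 - (-21 + 7*(√(-13))² + 1561*√(-13)) = -16269 - (-21 + 7*(I*√13)² + 1561*(I*√13)) = -16269 - (-21 + 7*(-13) + 1561*I*√13) = -16269 - (-21 - 91 + 1561*I*√13) = -16269 - (-112 + 1561*I*√13) = -16269 + (112 - 1561*I*√13) = -16157 - 1561*I*√13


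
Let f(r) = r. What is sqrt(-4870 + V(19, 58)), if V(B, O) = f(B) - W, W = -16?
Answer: I*sqrt(4835) ≈ 69.534*I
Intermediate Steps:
V(B, O) = 16 + B (V(B, O) = B - 1*(-16) = B + 16 = 16 + B)
sqrt(-4870 + V(19, 58)) = sqrt(-4870 + (16 + 19)) = sqrt(-4870 + 35) = sqrt(-4835) = I*sqrt(4835)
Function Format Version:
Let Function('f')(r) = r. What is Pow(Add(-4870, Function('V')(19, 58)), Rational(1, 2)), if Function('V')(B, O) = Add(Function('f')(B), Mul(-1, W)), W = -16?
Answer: Mul(I, Pow(4835, Rational(1, 2))) ≈ Mul(69.534, I)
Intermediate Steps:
Function('V')(B, O) = Add(16, B) (Function('V')(B, O) = Add(B, Mul(-1, -16)) = Add(B, 16) = Add(16, B))
Pow(Add(-4870, Function('V')(19, 58)), Rational(1, 2)) = Pow(Add(-4870, Add(16, 19)), Rational(1, 2)) = Pow(Add(-4870, 35), Rational(1, 2)) = Pow(-4835, Rational(1, 2)) = Mul(I, Pow(4835, Rational(1, 2)))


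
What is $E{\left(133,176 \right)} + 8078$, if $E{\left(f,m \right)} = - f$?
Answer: $7945$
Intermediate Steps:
$E{\left(133,176 \right)} + 8078 = \left(-1\right) 133 + 8078 = -133 + 8078 = 7945$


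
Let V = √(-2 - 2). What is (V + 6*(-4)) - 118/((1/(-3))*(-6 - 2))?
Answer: -273/4 + 2*I ≈ -68.25 + 2.0*I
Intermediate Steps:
V = 2*I (V = √(-4) = 2*I ≈ 2.0*I)
(V + 6*(-4)) - 118/((1/(-3))*(-6 - 2)) = (2*I + 6*(-4)) - 118/((1/(-3))*(-6 - 2)) = (2*I - 24) - 118/((1*(-⅓))*(-8)) = (-24 + 2*I) - 118/((-⅓*(-8))) = (-24 + 2*I) - 118/8/3 = (-24 + 2*I) - 118*3/8 = (-24 + 2*I) - 1*177/4 = (-24 + 2*I) - 177/4 = -273/4 + 2*I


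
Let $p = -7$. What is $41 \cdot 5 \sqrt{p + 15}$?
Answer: $410 \sqrt{2} \approx 579.83$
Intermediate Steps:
$41 \cdot 5 \sqrt{p + 15} = 41 \cdot 5 \sqrt{-7 + 15} = 205 \sqrt{8} = 205 \cdot 2 \sqrt{2} = 410 \sqrt{2}$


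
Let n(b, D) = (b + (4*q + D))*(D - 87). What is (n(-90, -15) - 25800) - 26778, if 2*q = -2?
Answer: -41460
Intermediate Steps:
q = -1 (q = (½)*(-2) = -1)
n(b, D) = (-87 + D)*(-4 + D + b) (n(b, D) = (b + (4*(-1) + D))*(D - 87) = (b + (-4 + D))*(-87 + D) = (-4 + D + b)*(-87 + D) = (-87 + D)*(-4 + D + b))
(n(-90, -15) - 25800) - 26778 = ((348 + (-15)² - 91*(-15) - 87*(-90) - 15*(-90)) - 25800) - 26778 = ((348 + 225 + 1365 + 7830 + 1350) - 25800) - 26778 = (11118 - 25800) - 26778 = -14682 - 26778 = -41460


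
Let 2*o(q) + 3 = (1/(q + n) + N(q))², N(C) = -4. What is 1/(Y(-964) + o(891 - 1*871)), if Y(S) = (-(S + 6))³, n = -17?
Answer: 9/7912961255 ≈ 1.1374e-9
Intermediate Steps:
Y(S) = (-6 - S)³ (Y(S) = (-(6 + S))³ = (-6 - S)³)
o(q) = -3/2 + (-4 + 1/(-17 + q))²/2 (o(q) = -3/2 + (1/(q - 17) - 4)²/2 = -3/2 + (1/(-17 + q) - 4)²/2 = -3/2 + (-4 + 1/(-17 + q))²/2)
1/(Y(-964) + o(891 - 1*871)) = 1/(-(6 - 964)³ + (-3/2 + (69 - 4*(891 - 1*871))²/(2*(-17 + (891 - 1*871))²))) = 1/(-1*(-958)³ + (-3/2 + (69 - 4*(891 - 871))²/(2*(-17 + (891 - 871))²))) = 1/(-1*(-879217912) + (-3/2 + (69 - 4*20)²/(2*(-17 + 20)²))) = 1/(879217912 + (-3/2 + (½)*(69 - 80)²/3²)) = 1/(879217912 + (-3/2 + (½)*(⅑)*(-11)²)) = 1/(879217912 + (-3/2 + (½)*(⅑)*121)) = 1/(879217912 + (-3/2 + 121/18)) = 1/(879217912 + 47/9) = 1/(7912961255/9) = 9/7912961255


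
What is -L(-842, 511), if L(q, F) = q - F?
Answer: 1353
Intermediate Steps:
-L(-842, 511) = -(-842 - 1*511) = -(-842 - 511) = -1*(-1353) = 1353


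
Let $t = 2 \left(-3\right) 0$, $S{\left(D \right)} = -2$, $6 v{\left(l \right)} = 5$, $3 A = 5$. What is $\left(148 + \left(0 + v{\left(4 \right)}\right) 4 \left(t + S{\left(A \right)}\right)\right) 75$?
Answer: $10600$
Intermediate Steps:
$A = \frac{5}{3}$ ($A = \frac{1}{3} \cdot 5 = \frac{5}{3} \approx 1.6667$)
$v{\left(l \right)} = \frac{5}{6}$ ($v{\left(l \right)} = \frac{1}{6} \cdot 5 = \frac{5}{6}$)
$t = 0$ ($t = \left(-6\right) 0 = 0$)
$\left(148 + \left(0 + v{\left(4 \right)}\right) 4 \left(t + S{\left(A \right)}\right)\right) 75 = \left(148 + \left(0 + \frac{5}{6}\right) 4 \left(0 - 2\right)\right) 75 = \left(148 + \frac{5}{6} \cdot 4 \left(-2\right)\right) 75 = \left(148 + \frac{10}{3} \left(-2\right)\right) 75 = \left(148 - \frac{20}{3}\right) 75 = \frac{424}{3} \cdot 75 = 10600$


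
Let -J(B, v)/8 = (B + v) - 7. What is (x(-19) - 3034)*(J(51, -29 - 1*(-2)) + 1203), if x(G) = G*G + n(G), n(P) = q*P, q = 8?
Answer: -3014275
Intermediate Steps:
n(P) = 8*P
J(B, v) = 56 - 8*B - 8*v (J(B, v) = -8*((B + v) - 7) = -8*(-7 + B + v) = 56 - 8*B - 8*v)
x(G) = G² + 8*G (x(G) = G*G + 8*G = G² + 8*G)
(x(-19) - 3034)*(J(51, -29 - 1*(-2)) + 1203) = (-19*(8 - 19) - 3034)*((56 - 8*51 - 8*(-29 - 1*(-2))) + 1203) = (-19*(-11) - 3034)*((56 - 408 - 8*(-29 + 2)) + 1203) = (209 - 3034)*((56 - 408 - 8*(-27)) + 1203) = -2825*((56 - 408 + 216) + 1203) = -2825*(-136 + 1203) = -2825*1067 = -3014275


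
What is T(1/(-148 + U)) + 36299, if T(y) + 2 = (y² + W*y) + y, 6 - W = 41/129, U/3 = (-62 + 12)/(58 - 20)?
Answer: 39025950003980/1075185201 ≈ 36297.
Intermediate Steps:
U = -75/19 (U = 3*((-62 + 12)/(58 - 20)) = 3*(-50/38) = 3*(-50*1/38) = 3*(-25/19) = -75/19 ≈ -3.9474)
W = 733/129 (W = 6 - 41/129 = 733/129 ≈ 5.6822)
T(y) = -2 + y² + 862*y/129 (T(y) = -2 + ((y² + 733*y/129) + y) = -2 + (y² + 862*y/129) = -2 + y² + 862*y/129)
T(1/(-148 + U)) + 36299 = (-2 + (1/(-148 - 75/19))² + 862/(129*(-148 - 75/19))) + 36299 = (-2 + (1/(-2887/19))² + 862/(129*(-2887/19))) + 36299 = (-2 + (-19/2887)² + (862/129)*(-19/2887)) + 36299 = (-2 + 361/8334769 - 16378/372423) + 36299 = -2197607119/1075185201 + 36299 = 39025950003980/1075185201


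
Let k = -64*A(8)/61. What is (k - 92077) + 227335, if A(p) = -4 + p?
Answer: 8250482/61 ≈ 1.3525e+5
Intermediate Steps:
k = -256/61 (k = -64*(-4 + 8)/61 = -64*4*(1/61) = -256*1/61 = -256/61 ≈ -4.1967)
(k - 92077) + 227335 = (-256/61 - 92077) + 227335 = -5616953/61 + 227335 = 8250482/61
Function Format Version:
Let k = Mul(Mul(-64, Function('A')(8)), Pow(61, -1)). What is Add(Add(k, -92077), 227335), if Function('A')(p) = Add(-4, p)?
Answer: Rational(8250482, 61) ≈ 1.3525e+5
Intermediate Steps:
k = Rational(-256, 61) (k = Mul(Mul(-64, Add(-4, 8)), Pow(61, -1)) = Mul(Mul(-64, 4), Rational(1, 61)) = Mul(-256, Rational(1, 61)) = Rational(-256, 61) ≈ -4.1967)
Add(Add(k, -92077), 227335) = Add(Add(Rational(-256, 61), -92077), 227335) = Add(Rational(-5616953, 61), 227335) = Rational(8250482, 61)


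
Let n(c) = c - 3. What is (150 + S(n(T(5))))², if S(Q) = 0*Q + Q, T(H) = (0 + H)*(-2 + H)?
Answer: 26244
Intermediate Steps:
T(H) = H*(-2 + H)
n(c) = -3 + c
S(Q) = Q (S(Q) = 0 + Q = Q)
(150 + S(n(T(5))))² = (150 + (-3 + 5*(-2 + 5)))² = (150 + (-3 + 5*3))² = (150 + (-3 + 15))² = (150 + 12)² = 162² = 26244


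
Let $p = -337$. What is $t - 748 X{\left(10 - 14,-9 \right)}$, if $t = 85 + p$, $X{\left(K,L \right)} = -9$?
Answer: $6480$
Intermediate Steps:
$t = -252$ ($t = 85 - 337 = -252$)
$t - 748 X{\left(10 - 14,-9 \right)} = -252 - -6732 = -252 + 6732 = 6480$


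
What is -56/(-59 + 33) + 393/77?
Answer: 7265/1001 ≈ 7.2577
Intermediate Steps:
-56/(-59 + 33) + 393/77 = -56/(-26) + 393*(1/77) = -56*(-1/26) + 393/77 = 28/13 + 393/77 = 7265/1001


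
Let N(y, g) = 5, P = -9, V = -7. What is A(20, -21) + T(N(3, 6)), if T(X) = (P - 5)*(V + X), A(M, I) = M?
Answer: 48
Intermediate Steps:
T(X) = 98 - 14*X (T(X) = (-9 - 5)*(-7 + X) = -14*(-7 + X) = 98 - 14*X)
A(20, -21) + T(N(3, 6)) = 20 + (98 - 14*5) = 20 + (98 - 70) = 20 + 28 = 48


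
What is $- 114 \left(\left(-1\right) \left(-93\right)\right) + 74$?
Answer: $-10528$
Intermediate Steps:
$- 114 \left(\left(-1\right) \left(-93\right)\right) + 74 = \left(-114\right) 93 + 74 = -10602 + 74 = -10528$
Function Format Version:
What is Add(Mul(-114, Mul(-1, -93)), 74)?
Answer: -10528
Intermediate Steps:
Add(Mul(-114, Mul(-1, -93)), 74) = Add(Mul(-114, 93), 74) = Add(-10602, 74) = -10528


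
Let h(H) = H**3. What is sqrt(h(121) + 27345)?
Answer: sqrt(1798906) ≈ 1341.2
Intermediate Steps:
sqrt(h(121) + 27345) = sqrt(121**3 + 27345) = sqrt(1771561 + 27345) = sqrt(1798906)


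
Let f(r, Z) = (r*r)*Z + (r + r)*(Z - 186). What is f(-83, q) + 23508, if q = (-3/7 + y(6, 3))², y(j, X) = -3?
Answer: 6537264/49 ≈ 1.3341e+5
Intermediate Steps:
q = 576/49 (q = (-3/7 - 3)² = (-24/7)² = 576/49 ≈ 11.755)
f(r, Z) = Z*r² + 2*r*(-186 + Z) (f(r, Z) = r²*Z + (2*r)*(-186 + Z) = Z*r² + 2*r*(-186 + Z))
f(-83, q) + 23508 = -83*(-372 + 2*(576/49) + (576/49)*(-83)) + 23508 = -83*(-372 + 1152/49 - 47808/49) + 23508 = -83*(-64884/49) + 23508 = 5385372/49 + 23508 = 6537264/49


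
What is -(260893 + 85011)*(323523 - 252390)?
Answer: -24605189232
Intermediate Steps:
-(260893 + 85011)*(323523 - 252390) = -345904*71133 = -1*24605189232 = -24605189232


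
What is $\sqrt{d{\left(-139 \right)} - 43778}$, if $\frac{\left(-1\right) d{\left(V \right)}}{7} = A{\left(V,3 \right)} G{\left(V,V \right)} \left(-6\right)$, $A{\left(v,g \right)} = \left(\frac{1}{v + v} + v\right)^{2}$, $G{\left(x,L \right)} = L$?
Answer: $\frac{7 i \sqrt{177982866086}}{278} \approx 10623.0 i$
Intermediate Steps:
$A{\left(v,g \right)} = \left(v + \frac{1}{2 v}\right)^{2}$ ($A{\left(v,g \right)} = \left(\frac{1}{2 v} + v\right)^{2} = \left(v + \frac{1}{2 v}\right)^{2}$)
$d{\left(V \right)} = \frac{21 \left(1 + 2 V^{2}\right)^{2}}{2 V}$ ($d{\left(V \right)} = - 7 \frac{\left(1 + 2 V^{2}\right)^{2}}{4 V^{2}} V \left(-6\right) = - 7 \frac{\left(1 + 2 V^{2}\right)^{2}}{4 V} \left(-6\right) = - 7 \left(- \frac{3 \left(1 + 2 V^{2}\right)^{2}}{2 V}\right) = \frac{21 \left(1 + 2 V^{2}\right)^{2}}{2 V}$)
$\sqrt{d{\left(-139 \right)} - 43778} = \sqrt{\frac{21 \left(1 + 2 \left(-139\right)^{2}\right)^{2}}{2 \left(-139\right)} - 43778} = \sqrt{\frac{21}{2} \left(- \frac{1}{139}\right) \left(1 + 2 \cdot 19321\right)^{2} - 43778} = \sqrt{\frac{21}{2} \left(- \frac{1}{139}\right) \left(1 + 38642\right)^{2} - 43778} = \sqrt{\frac{21}{2} \left(- \frac{1}{139}\right) 38643^{2} - 43778} = \sqrt{\frac{21}{2} \left(- \frac{1}{139}\right) 1493281449 - 43778} = \sqrt{- \frac{31358910429}{278} - 43778} = \sqrt{- \frac{31371080713}{278}} = \frac{7 i \sqrt{177982866086}}{278}$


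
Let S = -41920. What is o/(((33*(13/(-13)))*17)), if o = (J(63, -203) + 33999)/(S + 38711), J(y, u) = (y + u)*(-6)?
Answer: 11613/600083 ≈ 0.019352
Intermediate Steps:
J(y, u) = -6*u - 6*y (J(y, u) = (u + y)*(-6) = -6*u - 6*y)
o = -34839/3209 (o = ((-6*(-203) - 6*63) + 33999)/(-41920 + 38711) = ((1218 - 378) + 33999)/(-3209) = (840 + 33999)*(-1/3209) = 34839*(-1/3209) = -34839/3209 ≈ -10.857)
o/(((33*(13/(-13)))*17)) = -34839/(3209*((33*(13/(-13)))*17)) = -34839/(3209*((33*(13*(-1/13)))*17)) = -34839/(3209*((33*(-1))*17)) = -34839/(3209*((-33*17))) = -34839/3209/(-561) = -34839/3209*(-1/561) = 11613/600083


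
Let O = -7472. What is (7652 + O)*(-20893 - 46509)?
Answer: -12132360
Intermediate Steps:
(7652 + O)*(-20893 - 46509) = (7652 - 7472)*(-20893 - 46509) = 180*(-67402) = -12132360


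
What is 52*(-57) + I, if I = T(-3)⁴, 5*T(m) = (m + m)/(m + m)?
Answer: -1852499/625 ≈ -2964.0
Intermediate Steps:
T(m) = ⅕ (T(m) = ((m + m)/(m + m))/5 = ((2*m)/((2*m)))/5 = ((2*m)*(1/(2*m)))/5 = (⅕)*1 = ⅕)
I = 1/625 (I = (⅕)⁴ = 1/625 ≈ 0.0016000)
52*(-57) + I = 52*(-57) + 1/625 = -2964 + 1/625 = -1852499/625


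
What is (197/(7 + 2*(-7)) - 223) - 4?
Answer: -1786/7 ≈ -255.14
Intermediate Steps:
(197/(7 + 2*(-7)) - 223) - 4 = (197/(7 - 14) - 223) - 4 = (197/(-7) - 223) - 4 = (197*(-⅐) - 223) - 4 = (-197/7 - 223) - 4 = -1758/7 - 4 = -1786/7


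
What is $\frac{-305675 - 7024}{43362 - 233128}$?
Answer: $\frac{312699}{189766} \approx 1.6478$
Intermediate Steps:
$\frac{-305675 - 7024}{43362 - 233128} = - \frac{312699}{-189766} = \left(-312699\right) \left(- \frac{1}{189766}\right) = \frac{312699}{189766}$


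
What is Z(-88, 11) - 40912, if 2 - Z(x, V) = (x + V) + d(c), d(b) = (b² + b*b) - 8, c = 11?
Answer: -41067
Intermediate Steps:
d(b) = -8 + 2*b² (d(b) = (b² + b²) - 8 = 2*b² - 8 = -8 + 2*b²)
Z(x, V) = -232 - V - x (Z(x, V) = 2 - ((x + V) + (-8 + 2*11²)) = 2 - ((V + x) + (-8 + 2*121)) = 2 - ((V + x) + (-8 + 242)) = 2 - ((V + x) + 234) = 2 - (234 + V + x) = 2 + (-234 - V - x) = -232 - V - x)
Z(-88, 11) - 40912 = (-232 - 1*11 - 1*(-88)) - 40912 = (-232 - 11 + 88) - 40912 = -155 - 40912 = -41067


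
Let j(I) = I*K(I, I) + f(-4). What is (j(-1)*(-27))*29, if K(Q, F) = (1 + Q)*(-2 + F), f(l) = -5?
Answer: 3915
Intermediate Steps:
j(I) = -5 + I*(-2 + I² - I) (j(I) = I*(-2 + I - 2*I + I*I) - 5 = I*(-2 + I - 2*I + I²) - 5 = I*(-2 + I² - I) - 5 = -5 + I*(-2 + I² - I))
(j(-1)*(-27))*29 = ((-5 - (-2 + (-1)² - 1*(-1)))*(-27))*29 = ((-5 - (-2 + 1 + 1))*(-27))*29 = ((-5 - 1*0)*(-27))*29 = ((-5 + 0)*(-27))*29 = -5*(-27)*29 = 135*29 = 3915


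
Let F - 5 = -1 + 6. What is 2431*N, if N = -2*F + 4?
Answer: -38896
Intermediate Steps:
F = 10 (F = 5 + (-1 + 6) = 5 + 5 = 10)
N = -16 (N = -2*10 + 4 = -20 + 4 = -16)
2431*N = 2431*(-16) = -38896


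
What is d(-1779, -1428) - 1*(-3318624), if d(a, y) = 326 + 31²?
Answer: 3319911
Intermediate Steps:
d(a, y) = 1287 (d(a, y) = 326 + 961 = 1287)
d(-1779, -1428) - 1*(-3318624) = 1287 - 1*(-3318624) = 1287 + 3318624 = 3319911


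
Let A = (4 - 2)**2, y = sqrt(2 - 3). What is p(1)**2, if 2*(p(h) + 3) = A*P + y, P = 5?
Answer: (14 + I)**2/4 ≈ 48.75 + 7.0*I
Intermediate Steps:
y = I (y = sqrt(-1) = I ≈ 1.0*I)
A = 4 (A = 2**2 = 4)
p(h) = 7 + I/2 (p(h) = -3 + (4*5 + I)/2 = -3 + (20 + I)/2 = -3 + (10 + I/2) = 7 + I/2)
p(1)**2 = (7 + I/2)**2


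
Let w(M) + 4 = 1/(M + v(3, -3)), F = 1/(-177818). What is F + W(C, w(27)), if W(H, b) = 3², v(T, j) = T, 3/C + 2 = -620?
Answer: 1600361/177818 ≈ 9.0000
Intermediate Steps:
C = -3/622 (C = 3/(-2 - 620) = 3/(-622) = 3*(-1/622) = -3/622 ≈ -0.0048231)
F = -1/177818 ≈ -5.6237e-6
w(M) = -4 + 1/(3 + M) (w(M) = -4 + 1/(M + 3) = -4 + 1/(3 + M))
W(H, b) = 9
F + W(C, w(27)) = -1/177818 + 9 = 1600361/177818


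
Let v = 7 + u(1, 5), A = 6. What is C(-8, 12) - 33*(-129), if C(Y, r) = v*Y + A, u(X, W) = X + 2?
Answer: 4183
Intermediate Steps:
u(X, W) = 2 + X
v = 10 (v = 7 + (2 + 1) = 7 + 3 = 10)
C(Y, r) = 6 + 10*Y (C(Y, r) = 10*Y + 6 = 6 + 10*Y)
C(-8, 12) - 33*(-129) = (6 + 10*(-8)) - 33*(-129) = (6 - 80) + 4257 = -74 + 4257 = 4183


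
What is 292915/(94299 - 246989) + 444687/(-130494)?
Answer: -1768715134/332085481 ≈ -5.3261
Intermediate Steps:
292915/(94299 - 246989) + 444687/(-130494) = 292915/(-152690) + 444687*(-1/130494) = 292915*(-1/152690) - 148229/43498 = -58583/30538 - 148229/43498 = -1768715134/332085481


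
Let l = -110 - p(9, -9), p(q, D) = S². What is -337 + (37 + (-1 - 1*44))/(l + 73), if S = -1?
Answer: -6399/19 ≈ -336.79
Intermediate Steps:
p(q, D) = 1 (p(q, D) = (-1)² = 1)
l = -111 (l = -110 - 1*1 = -110 - 1 = -111)
-337 + (37 + (-1 - 1*44))/(l + 73) = -337 + (37 + (-1 - 1*44))/(-111 + 73) = -337 + (37 + (-1 - 44))/(-38) = -337 + (37 - 45)*(-1/38) = -337 - 8*(-1/38) = -337 + 4/19 = -6399/19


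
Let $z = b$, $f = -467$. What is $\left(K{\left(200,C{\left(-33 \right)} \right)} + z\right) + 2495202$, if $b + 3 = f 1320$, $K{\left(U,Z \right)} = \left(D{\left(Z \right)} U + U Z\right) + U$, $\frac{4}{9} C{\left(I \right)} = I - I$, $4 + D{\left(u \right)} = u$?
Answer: $1878159$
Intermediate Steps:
$D{\left(u \right)} = -4 + u$
$C{\left(I \right)} = 0$ ($C{\left(I \right)} = \frac{9 \left(I - I\right)}{4} = \frac{9}{4} \cdot 0 = 0$)
$K{\left(U,Z \right)} = U + U Z + U \left(-4 + Z\right)$ ($K{\left(U,Z \right)} = \left(\left(-4 + Z\right) U + U Z\right) + U = \left(U \left(-4 + Z\right) + U Z\right) + U = \left(U Z + U \left(-4 + Z\right)\right) + U = U + U Z + U \left(-4 + Z\right)$)
$b = -616443$ ($b = -3 - 616440 = -616443$)
$z = -616443$
$\left(K{\left(200,C{\left(-33 \right)} \right)} + z\right) + 2495202 = \left(200 \left(-3 + 2 \cdot 0\right) - 616443\right) + 2495202 = \left(200 \left(-3 + 0\right) - 616443\right) + 2495202 = \left(200 \left(-3\right) - 616443\right) + 2495202 = \left(-600 - 616443\right) + 2495202 = -617043 + 2495202 = 1878159$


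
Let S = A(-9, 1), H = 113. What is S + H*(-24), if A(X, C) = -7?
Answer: -2719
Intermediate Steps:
S = -7
S + H*(-24) = -7 + 113*(-24) = -7 - 2712 = -2719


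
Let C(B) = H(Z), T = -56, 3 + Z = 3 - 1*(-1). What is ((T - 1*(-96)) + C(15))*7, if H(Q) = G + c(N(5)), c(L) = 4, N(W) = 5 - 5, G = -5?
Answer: 273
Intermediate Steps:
N(W) = 0
Z = 1 (Z = -3 + (3 - 1*(-1)) = -3 + (3 + 1) = -3 + 4 = 1)
H(Q) = -1 (H(Q) = -5 + 4 = -1)
C(B) = -1
((T - 1*(-96)) + C(15))*7 = ((-56 - 1*(-96)) - 1)*7 = ((-56 + 96) - 1)*7 = (40 - 1)*7 = 39*7 = 273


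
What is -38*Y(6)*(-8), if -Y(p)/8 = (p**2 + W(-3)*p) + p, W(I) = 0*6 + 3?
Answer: -145920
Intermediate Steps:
W(I) = 3 (W(I) = 0 + 3 = 3)
Y(p) = -32*p - 8*p**2 (Y(p) = -8*((p**2 + 3*p) + p) = -8*(p**2 + 4*p) = -32*p - 8*p**2)
-38*Y(6)*(-8) = -(-304)*6*(4 + 6)*(-8) = -(-304)*6*10*(-8) = -38*(-480)*(-8) = 18240*(-8) = -145920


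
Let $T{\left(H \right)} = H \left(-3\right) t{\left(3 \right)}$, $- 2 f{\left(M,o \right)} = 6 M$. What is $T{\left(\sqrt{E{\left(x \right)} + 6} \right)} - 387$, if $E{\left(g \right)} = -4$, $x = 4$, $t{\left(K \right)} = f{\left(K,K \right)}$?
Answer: $-387 + 27 \sqrt{2} \approx -348.82$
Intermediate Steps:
$f{\left(M,o \right)} = - 3 M$ ($f{\left(M,o \right)} = - \frac{6 M}{2} = - 3 M$)
$t{\left(K \right)} = - 3 K$
$T{\left(H \right)} = 27 H$ ($T{\left(H \right)} = H \left(-3\right) \left(\left(-3\right) 3\right) = - 3 H \left(-9\right) = 27 H$)
$T{\left(\sqrt{E{\left(x \right)} + 6} \right)} - 387 = 27 \sqrt{-4 + 6} - 387 = 27 \sqrt{2} - 387 = -387 + 27 \sqrt{2}$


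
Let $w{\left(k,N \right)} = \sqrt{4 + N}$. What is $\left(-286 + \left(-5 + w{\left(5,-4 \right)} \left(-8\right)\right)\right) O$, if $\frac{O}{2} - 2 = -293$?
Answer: $169362$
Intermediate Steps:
$O = -582$ ($O = 4 + 2 \left(-293\right) = 4 - 586 = -582$)
$\left(-286 + \left(-5 + w{\left(5,-4 \right)} \left(-8\right)\right)\right) O = \left(-286 - \left(5 - \sqrt{4 - 4} \left(-8\right)\right)\right) \left(-582\right) = \left(-286 - \left(5 - \sqrt{0} \left(-8\right)\right)\right) \left(-582\right) = \left(-286 + \left(-5 + 0 \left(-8\right)\right)\right) \left(-582\right) = \left(-286 + \left(-5 + 0\right)\right) \left(-582\right) = \left(-286 - 5\right) \left(-582\right) = \left(-291\right) \left(-582\right) = 169362$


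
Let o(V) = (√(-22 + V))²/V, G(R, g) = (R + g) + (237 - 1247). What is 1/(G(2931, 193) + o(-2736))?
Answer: 1368/2893331 ≈ 0.00047281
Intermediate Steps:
G(R, g) = -1010 + R + g (G(R, g) = (R + g) - 1010 = -1010 + R + g)
o(V) = (-22 + V)/V
1/(G(2931, 193) + o(-2736)) = 1/((-1010 + 2931 + 193) + (-22 - 2736)/(-2736)) = 1/(2114 - 1/2736*(-2758)) = 1/(2114 + 1379/1368) = 1/(2893331/1368) = 1368/2893331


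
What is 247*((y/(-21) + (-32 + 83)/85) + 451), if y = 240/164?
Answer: 160042662/1435 ≈ 1.1153e+5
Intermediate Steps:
y = 60/41 (y = 240*(1/164) = 60/41 ≈ 1.4634)
247*((y/(-21) + (-32 + 83)/85) + 451) = 247*(((60/41)/(-21) + (-32 + 83)/85) + 451) = 247*(((60/41)*(-1/21) + 51*(1/85)) + 451) = 247*((-20/287 + 3/5) + 451) = 247*(761/1435 + 451) = 247*(647946/1435) = 160042662/1435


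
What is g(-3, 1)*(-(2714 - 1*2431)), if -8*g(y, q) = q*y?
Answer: -849/8 ≈ -106.13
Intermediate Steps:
g(y, q) = -q*y/8
g(-3, 1)*(-(2714 - 1*2431)) = (-1/8*1*(-3))*(-(2714 - 1*2431)) = 3*(-(2714 - 2431))/8 = 3*(-1*283)/8 = (3/8)*(-283) = -849/8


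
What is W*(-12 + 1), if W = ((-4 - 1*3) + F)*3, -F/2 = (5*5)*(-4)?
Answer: -6369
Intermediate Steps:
F = 200 (F = -2*5*5*(-4) = -50*(-4) = -2*(-100) = 200)
W = 579 (W = ((-4 - 1*3) + 200)*3 = ((-4 - 3) + 200)*3 = (-7 + 200)*3 = 193*3 = 579)
W*(-12 + 1) = 579*(-12 + 1) = 579*(-11) = -6369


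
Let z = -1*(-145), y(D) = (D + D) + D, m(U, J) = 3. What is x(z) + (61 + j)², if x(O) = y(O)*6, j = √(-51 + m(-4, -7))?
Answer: 6283 + 488*I*√3 ≈ 6283.0 + 845.24*I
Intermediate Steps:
y(D) = 3*D (y(D) = 2*D + D = 3*D)
z = 145
j = 4*I*√3 (j = √(-51 + 3) = √(-48) = 4*I*√3 ≈ 6.9282*I)
x(O) = 18*O (x(O) = (3*O)*6 = 18*O)
x(z) + (61 + j)² = 18*145 + (61 + 4*I*√3)² = 2610 + (61 + 4*I*√3)²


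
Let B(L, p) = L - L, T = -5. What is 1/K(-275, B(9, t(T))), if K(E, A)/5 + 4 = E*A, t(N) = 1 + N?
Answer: -1/20 ≈ -0.050000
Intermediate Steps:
B(L, p) = 0
K(E, A) = -20 + 5*A*E (K(E, A) = -20 + 5*(E*A) = -20 + 5*(A*E) = -20 + 5*A*E)
1/K(-275, B(9, t(T))) = 1/(-20 + 5*0*(-275)) = 1/(-20 + 0) = 1/(-20) = -1/20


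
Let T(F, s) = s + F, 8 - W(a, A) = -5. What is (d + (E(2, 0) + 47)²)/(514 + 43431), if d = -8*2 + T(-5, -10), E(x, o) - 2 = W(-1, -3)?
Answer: 3813/43945 ≈ 0.086768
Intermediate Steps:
W(a, A) = 13 (W(a, A) = 8 - 1*(-5) = 8 + 5 = 13)
E(x, o) = 15 (E(x, o) = 2 + 13 = 15)
T(F, s) = F + s
d = -31 (d = -8*2 + (-5 - 10) = -16 - 15 = -31)
(d + (E(2, 0) + 47)²)/(514 + 43431) = (-31 + (15 + 47)²)/(514 + 43431) = (-31 + 62²)/43945 = (-31 + 3844)*(1/43945) = 3813*(1/43945) = 3813/43945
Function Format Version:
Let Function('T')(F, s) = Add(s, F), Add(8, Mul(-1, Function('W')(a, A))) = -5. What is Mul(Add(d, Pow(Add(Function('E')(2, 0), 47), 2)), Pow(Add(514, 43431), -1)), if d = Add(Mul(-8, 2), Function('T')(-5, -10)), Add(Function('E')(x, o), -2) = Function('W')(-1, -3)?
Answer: Rational(3813, 43945) ≈ 0.086768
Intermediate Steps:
Function('W')(a, A) = 13 (Function('W')(a, A) = Add(8, Mul(-1, -5)) = Add(8, 5) = 13)
Function('E')(x, o) = 15 (Function('E')(x, o) = Add(2, 13) = 15)
Function('T')(F, s) = Add(F, s)
d = -31 (d = Add(Mul(-8, 2), Add(-5, -10)) = Add(-16, -15) = -31)
Mul(Add(d, Pow(Add(Function('E')(2, 0), 47), 2)), Pow(Add(514, 43431), -1)) = Mul(Add(-31, Pow(Add(15, 47), 2)), Pow(Add(514, 43431), -1)) = Mul(Add(-31, Pow(62, 2)), Pow(43945, -1)) = Mul(Add(-31, 3844), Rational(1, 43945)) = Mul(3813, Rational(1, 43945)) = Rational(3813, 43945)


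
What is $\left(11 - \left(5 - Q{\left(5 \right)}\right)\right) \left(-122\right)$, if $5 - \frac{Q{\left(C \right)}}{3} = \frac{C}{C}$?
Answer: $-2196$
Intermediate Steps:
$Q{\left(C \right)} = 12$ ($Q{\left(C \right)} = 15 - 3 \frac{C}{C} = 15 - 3 = 12$)
$\left(11 - \left(5 - Q{\left(5 \right)}\right)\right) \left(-122\right) = \left(11 + \left(\left(-9 + \left(15 + 12\right)\right) - 11\right)\right) \left(-122\right) = \left(11 + \left(\left(-9 + 27\right) - 11\right)\right) \left(-122\right) = \left(11 + \left(18 - 11\right)\right) \left(-122\right) = \left(11 + 7\right) \left(-122\right) = 18 \left(-122\right) = -2196$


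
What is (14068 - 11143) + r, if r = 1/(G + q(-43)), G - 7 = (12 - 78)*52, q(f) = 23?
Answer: 9950849/3402 ≈ 2925.0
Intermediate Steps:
G = -3425 (G = 7 + (12 - 78)*52 = 7 - 66*52 = 7 - 3432 = -3425)
r = -1/3402 (r = 1/(-3425 + 23) = 1/(-3402) = -1/3402 ≈ -0.00029394)
(14068 - 11143) + r = (14068 - 11143) - 1/3402 = 2925 - 1/3402 = 9950849/3402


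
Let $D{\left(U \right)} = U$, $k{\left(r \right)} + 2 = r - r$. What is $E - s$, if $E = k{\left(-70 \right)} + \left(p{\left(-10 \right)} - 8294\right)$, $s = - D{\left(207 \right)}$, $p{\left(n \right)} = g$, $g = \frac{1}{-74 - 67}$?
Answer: $- \frac{1140550}{141} \approx -8089.0$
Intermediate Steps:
$k{\left(r \right)} = -2$ ($k{\left(r \right)} = -2 + \left(r - r\right) = -2 + 0 = -2$)
$g = - \frac{1}{141}$ ($g = \frac{1}{-141} = - \frac{1}{141} \approx -0.0070922$)
$p{\left(n \right)} = - \frac{1}{141}$
$s = -207$ ($s = \left(-1\right) 207 = -207$)
$E = - \frac{1169737}{141}$ ($E = -2 - \frac{1169455}{141} = - \frac{1169737}{141} \approx -8296.0$)
$E - s = - \frac{1169737}{141} - -207 = - \frac{1169737}{141} + 207 = - \frac{1140550}{141}$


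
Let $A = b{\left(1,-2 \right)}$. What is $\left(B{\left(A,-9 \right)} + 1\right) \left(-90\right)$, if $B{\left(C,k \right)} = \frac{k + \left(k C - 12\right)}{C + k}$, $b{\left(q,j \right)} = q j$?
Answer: $- \frac{1260}{11} \approx -114.55$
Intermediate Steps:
$b{\left(q,j \right)} = j q$
$A = -2$ ($A = \left(-2\right) 1 = -2$)
$B{\left(C,k \right)} = \frac{-12 + k + C k}{C + k}$ ($B{\left(C,k \right)} = \frac{k + \left(C k - 12\right)}{C + k} = \frac{k + \left(-12 + C k\right)}{C + k} = \frac{-12 + k + C k}{C + k}$)
$\left(B{\left(A,-9 \right)} + 1\right) \left(-90\right) = \left(\frac{-12 - 9 - -18}{-2 - 9} + 1\right) \left(-90\right) = \left(\frac{-12 - 9 + 18}{-11} + 1\right) \left(-90\right) = \left(\left(- \frac{1}{11}\right) \left(-3\right) + 1\right) \left(-90\right) = \left(\frac{3}{11} + 1\right) \left(-90\right) = \frac{14}{11} \left(-90\right) = - \frac{1260}{11}$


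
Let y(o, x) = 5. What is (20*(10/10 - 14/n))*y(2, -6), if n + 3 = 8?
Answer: -180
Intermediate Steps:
n = 5 (n = -3 + 8 = 5)
(20*(10/10 - 14/n))*y(2, -6) = (20*(10/10 - 14/5))*5 = (20*(10*(⅒) - 14*⅕))*5 = (20*(1 - 14/5))*5 = (20*(-9/5))*5 = -36*5 = -180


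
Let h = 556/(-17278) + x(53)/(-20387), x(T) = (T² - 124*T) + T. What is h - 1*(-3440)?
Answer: 605890511024/176123293 ≈ 3440.1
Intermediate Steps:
x(T) = T² - 123*T
h = 26383104/176123293 (h = 556/(-17278) + (53*(-123 + 53))/(-20387) = 556*(-1/17278) + (53*(-70))*(-1/20387) = -278/8639 - 3710*(-1/20387) = -278/8639 + 3710/20387 = 26383104/176123293 ≈ 0.14980)
h - 1*(-3440) = 26383104/176123293 - 1*(-3440) = 26383104/176123293 + 3440 = 605890511024/176123293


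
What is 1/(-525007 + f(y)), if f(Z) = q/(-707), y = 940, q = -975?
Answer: -707/371178974 ≈ -1.9047e-6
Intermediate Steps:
f(Z) = 975/707 (f(Z) = -975/(-707) = -975*(-1/707) = 975/707)
1/(-525007 + f(y)) = 1/(-525007 + 975/707) = 1/(-371178974/707) = -707/371178974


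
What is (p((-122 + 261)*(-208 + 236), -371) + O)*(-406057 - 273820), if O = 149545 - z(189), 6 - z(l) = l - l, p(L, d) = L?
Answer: -104314207987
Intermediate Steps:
z(l) = 6 (z(l) = 6 - (l - l) = 6 - 1*0 = 6 + 0 = 6)
O = 149539 (O = 149545 - 1*6 = 149545 - 6 = 149539)
(p((-122 + 261)*(-208 + 236), -371) + O)*(-406057 - 273820) = ((-122 + 261)*(-208 + 236) + 149539)*(-406057 - 273820) = (139*28 + 149539)*(-679877) = (3892 + 149539)*(-679877) = 153431*(-679877) = -104314207987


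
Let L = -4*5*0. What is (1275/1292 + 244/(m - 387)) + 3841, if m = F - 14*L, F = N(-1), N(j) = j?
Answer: 28318491/7372 ≈ 3841.4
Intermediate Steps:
F = -1
L = 0 (L = -20*0 = 0)
m = -1 (m = -1 - 14*0 = -1 + 0 = -1)
(1275/1292 + 244/(m - 387)) + 3841 = (1275/1292 + 244/(-1 - 387)) + 3841 = (1275*(1/1292) + 244/(-388)) + 3841 = (75/76 + 244*(-1/388)) + 3841 = (75/76 - 61/97) + 3841 = 2639/7372 + 3841 = 28318491/7372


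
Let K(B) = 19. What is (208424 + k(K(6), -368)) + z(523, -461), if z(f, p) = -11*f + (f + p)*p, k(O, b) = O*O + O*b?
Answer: 167458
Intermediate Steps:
k(O, b) = O² + O*b
z(f, p) = -11*f + p*(f + p)
(208424 + k(K(6), -368)) + z(523, -461) = (208424 + 19*(19 - 368)) + ((-461)² - 11*523 + 523*(-461)) = (208424 + 19*(-349)) + (212521 - 5753 - 241103) = (208424 - 6631) - 34335 = 201793 - 34335 = 167458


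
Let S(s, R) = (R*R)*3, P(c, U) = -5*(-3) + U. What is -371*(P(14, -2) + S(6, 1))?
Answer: -5936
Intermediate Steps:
P(c, U) = 15 + U
S(s, R) = 3*R**2 (S(s, R) = R**2*3 = 3*R**2)
-371*(P(14, -2) + S(6, 1)) = -371*((15 - 2) + 3*1**2) = -371*(13 + 3*1) = -371*(13 + 3) = -371*16 = -5936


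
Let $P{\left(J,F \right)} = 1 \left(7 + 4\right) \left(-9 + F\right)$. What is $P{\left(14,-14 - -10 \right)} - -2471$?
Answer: $2328$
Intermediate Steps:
$P{\left(J,F \right)} = -99 + 11 F$ ($P{\left(J,F \right)} = 1 \cdot 11 \left(-9 + F\right) = 1 \left(-99 + 11 F\right) = -99 + 11 F$)
$P{\left(14,-14 - -10 \right)} - -2471 = \left(-99 + 11 \left(-14 - -10\right)\right) - -2471 = \left(-99 + 11 \left(-14 + 10\right)\right) + 2471 = \left(-99 + 11 \left(-4\right)\right) + 2471 = \left(-99 - 44\right) + 2471 = -143 + 2471 = 2328$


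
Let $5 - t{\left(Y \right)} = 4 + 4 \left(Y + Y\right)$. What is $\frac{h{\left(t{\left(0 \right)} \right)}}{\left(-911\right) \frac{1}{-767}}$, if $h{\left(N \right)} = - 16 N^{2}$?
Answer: $- \frac{12272}{911} \approx -13.471$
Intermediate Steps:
$t{\left(Y \right)} = 1 - 8 Y$ ($t{\left(Y \right)} = 5 - \left(4 + 4 \left(Y + Y\right)\right) = 5 - \left(4 + 4 \cdot 2 Y\right) = 5 - \left(4 + 8 Y\right) = 1 - 8 Y$)
$\frac{h{\left(t{\left(0 \right)} \right)}}{\left(-911\right) \frac{1}{-767}} = \frac{\left(-16\right) \left(1 - 0\right)^{2}}{\left(-911\right) \frac{1}{-767}} = \frac{\left(-16\right) \left(1 + 0\right)^{2}}{\left(-911\right) \left(- \frac{1}{767}\right)} = \frac{\left(-16\right) 1^{2}}{\frac{911}{767}} = \left(-16\right) 1 \cdot \frac{767}{911} = \left(-16\right) \frac{767}{911} = - \frac{12272}{911}$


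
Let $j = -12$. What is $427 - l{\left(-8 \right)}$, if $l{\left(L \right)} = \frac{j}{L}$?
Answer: $\frac{851}{2} \approx 425.5$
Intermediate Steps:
$l{\left(L \right)} = - \frac{12}{L}$
$427 - l{\left(-8 \right)} = 427 - - \frac{12}{-8} = 427 - \left(-12\right) \left(- \frac{1}{8}\right) = 427 - \frac{3}{2} = \frac{851}{2}$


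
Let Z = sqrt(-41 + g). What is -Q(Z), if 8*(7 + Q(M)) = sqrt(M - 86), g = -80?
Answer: 7 - sqrt(-86 + 11*I)/8 ≈ 6.926 - 1.1616*I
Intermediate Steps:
Z = 11*I (Z = sqrt(-41 - 80) = sqrt(-121) = 11*I ≈ 11.0*I)
Q(M) = -7 + sqrt(-86 + M)/8 (Q(M) = -7 + sqrt(M - 86)/8 = -7 + sqrt(-86 + M)/8)
-Q(Z) = -(-7 + sqrt(-86 + 11*I)/8) = 7 - sqrt(-86 + 11*I)/8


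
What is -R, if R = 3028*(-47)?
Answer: 142316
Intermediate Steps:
R = -142316
-R = -1*(-142316) = 142316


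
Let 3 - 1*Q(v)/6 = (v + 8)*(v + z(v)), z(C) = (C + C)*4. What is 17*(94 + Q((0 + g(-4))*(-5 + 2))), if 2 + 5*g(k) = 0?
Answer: -205768/25 ≈ -8230.7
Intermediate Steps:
z(C) = 8*C (z(C) = (2*C)*4 = 8*C)
g(k) = -⅖ (g(k) = -⅖ + (⅕)*0 = -⅖ + 0 = -⅖)
Q(v) = 18 - 54*v*(8 + v) (Q(v) = 18 - 6*(v + 8)*(v + 8*v) = 18 - 6*(8 + v)*9*v = 18 - 54*v*(8 + v))
17*(94 + Q((0 + g(-4))*(-5 + 2))) = 17*(94 + (18 - 432*(0 - ⅖)*(-5 + 2) - 54*(0 - ⅖)²*(-5 + 2)²)) = 17*(94 + (18 - (-864)*(-3)/5 - 54*(-⅖*(-3))²)) = 17*(94 + (18 - 432*6/5 - 54*(6/5)²)) = 17*(94 + (18 - 2592/5 - 54*36/25)) = 17*(94 + (18 - 2592/5 - 1944/25)) = 17*(94 - 14454/25) = 17*(-12104/25) = -205768/25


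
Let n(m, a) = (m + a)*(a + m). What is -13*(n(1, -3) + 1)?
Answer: -65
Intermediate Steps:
n(m, a) = (a + m)**2 (n(m, a) = (a + m)*(a + m) = (a + m)**2)
-13*(n(1, -3) + 1) = -13*((-3 + 1)**2 + 1) = -13*((-2)**2 + 1) = -13*(4 + 1) = -13*5 = -65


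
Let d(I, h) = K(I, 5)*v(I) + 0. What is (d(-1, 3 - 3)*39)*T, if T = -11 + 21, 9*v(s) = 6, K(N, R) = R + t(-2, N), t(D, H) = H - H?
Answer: 1300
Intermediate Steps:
t(D, H) = 0
K(N, R) = R (K(N, R) = R + 0 = R)
v(s) = ⅔ (v(s) = (⅑)*6 = ⅔)
d(I, h) = 10/3 (d(I, h) = 5*(⅔) + 0 = 10/3 + 0 = 10/3)
T = 10
(d(-1, 3 - 3)*39)*T = ((10/3)*39)*10 = 130*10 = 1300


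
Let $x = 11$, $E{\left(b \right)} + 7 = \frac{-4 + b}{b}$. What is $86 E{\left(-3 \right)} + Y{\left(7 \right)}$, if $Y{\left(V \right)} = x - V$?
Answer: $- \frac{1192}{3} \approx -397.33$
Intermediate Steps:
$E{\left(b \right)} = -7 + \frac{-4 + b}{b}$
$Y{\left(V \right)} = 11 - V$
$86 E{\left(-3 \right)} + Y{\left(7 \right)} = 86 \left(-6 - \frac{4}{-3}\right) + \left(11 - 7\right) = 86 \left(-6 - - \frac{4}{3}\right) + \left(11 - 7\right) = 86 \left(-6 + \frac{4}{3}\right) + 4 = 86 \left(- \frac{14}{3}\right) + 4 = - \frac{1204}{3} + 4 = - \frac{1192}{3}$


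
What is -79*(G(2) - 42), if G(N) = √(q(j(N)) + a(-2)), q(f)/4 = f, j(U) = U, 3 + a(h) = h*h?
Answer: 3081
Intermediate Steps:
a(h) = -3 + h² (a(h) = -3 + h*h = -3 + h²)
q(f) = 4*f
G(N) = √(1 + 4*N) (G(N) = √(4*N + (-3 + (-2)²)) = √(4*N + (-3 + 4)) = √(4*N + 1) = √(1 + 4*N))
-79*(G(2) - 42) = -79*(√(1 + 4*2) - 42) = -79*(√(1 + 8) - 42) = -79*(√9 - 42) = -79*(3 - 42) = -79*(-39) = 3081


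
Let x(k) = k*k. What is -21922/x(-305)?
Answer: -21922/93025 ≈ -0.23566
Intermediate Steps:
x(k) = k²
-21922/x(-305) = -21922/((-305)²) = -21922/93025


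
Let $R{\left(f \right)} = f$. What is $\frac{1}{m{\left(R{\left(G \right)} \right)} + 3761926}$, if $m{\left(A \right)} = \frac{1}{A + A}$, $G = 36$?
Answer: $\frac{72}{270858673} \approx 2.6582 \cdot 10^{-7}$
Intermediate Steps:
$m{\left(A \right)} = \frac{1}{2 A}$
$\frac{1}{m{\left(R{\left(G \right)} \right)} + 3761926} = \frac{1}{\frac{1}{2 \cdot 36} + 3761926} = \frac{1}{\frac{1}{2} \cdot \frac{1}{36} + 3761926} = \frac{1}{\frac{1}{72} + 3761926} = \frac{1}{\frac{270858673}{72}} = \frac{72}{270858673}$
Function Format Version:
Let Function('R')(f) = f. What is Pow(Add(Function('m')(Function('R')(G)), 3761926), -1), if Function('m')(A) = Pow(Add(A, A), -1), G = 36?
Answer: Rational(72, 270858673) ≈ 2.6582e-7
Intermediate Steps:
Function('m')(A) = Mul(Rational(1, 2), Pow(A, -1)) (Function('m')(A) = Pow(Mul(2, A), -1) = Mul(Rational(1, 2), Pow(A, -1)))
Pow(Add(Function('m')(Function('R')(G)), 3761926), -1) = Pow(Add(Mul(Rational(1, 2), Pow(36, -1)), 3761926), -1) = Pow(Add(Mul(Rational(1, 2), Rational(1, 36)), 3761926), -1) = Pow(Add(Rational(1, 72), 3761926), -1) = Pow(Rational(270858673, 72), -1) = Rational(72, 270858673)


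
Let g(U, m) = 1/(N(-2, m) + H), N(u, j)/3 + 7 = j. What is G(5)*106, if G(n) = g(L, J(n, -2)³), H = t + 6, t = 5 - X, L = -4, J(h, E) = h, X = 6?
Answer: 106/359 ≈ 0.29526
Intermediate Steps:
N(u, j) = -21 + 3*j
t = -1 (t = 5 - 1*6 = 5 - 6 = -1)
H = 5 (H = -1 + 6 = 5)
g(U, m) = 1/(-16 + 3*m) (g(U, m) = 1/((-21 + 3*m) + 5) = 1/(-16 + 3*m))
G(n) = 1/(-16 + 3*n³)
G(5)*106 = 106/(-16 + 3*5³) = 106/(-16 + 3*125) = 106/(-16 + 375) = 106/359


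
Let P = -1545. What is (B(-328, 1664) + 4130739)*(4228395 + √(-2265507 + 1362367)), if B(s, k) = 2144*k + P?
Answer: 32545152919950 + 15393620*I*√225785 ≈ 3.2545e+13 + 7.3146e+9*I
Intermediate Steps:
B(s, k) = -1545 + 2144*k (B(s, k) = 2144*k - 1545 = -1545 + 2144*k)
(B(-328, 1664) + 4130739)*(4228395 + √(-2265507 + 1362367)) = ((-1545 + 2144*1664) + 4130739)*(4228395 + √(-2265507 + 1362367)) = ((-1545 + 3567616) + 4130739)*(4228395 + √(-903140)) = (3566071 + 4130739)*(4228395 + 2*I*√225785) = 7696810*(4228395 + 2*I*√225785) = 32545152919950 + 15393620*I*√225785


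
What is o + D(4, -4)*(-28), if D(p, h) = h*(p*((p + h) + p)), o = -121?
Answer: 1671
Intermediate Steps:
D(p, h) = h*p*(h + 2*p) (D(p, h) = h*(p*((h + p) + p)) = h*(p*(h + 2*p)) = h*p*(h + 2*p))
o + D(4, -4)*(-28) = -121 - 4*4*(-4 + 2*4)*(-28) = -121 - 4*4*(-4 + 8)*(-28) = -121 - 4*4*4*(-28) = -121 - 64*(-28) = -121 + 1792 = 1671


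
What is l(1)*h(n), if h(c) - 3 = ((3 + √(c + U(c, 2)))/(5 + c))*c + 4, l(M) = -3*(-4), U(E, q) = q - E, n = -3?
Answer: 30 - 18*√2 ≈ 4.5442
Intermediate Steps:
l(M) = 12
h(c) = 7 + c*(3 + √2)/(5 + c) (h(c) = 3 + (((3 + √(c + (2 - c)))/(5 + c))*c + 4) = 3 + (((3 + √2)/(5 + c))*c + 4) = 3 + (c*(3 + √2)/(5 + c) + 4) = 3 + (4 + c*(3 + √2)/(5 + c)) = 7 + c*(3 + √2)/(5 + c))
l(1)*h(n) = 12*((35 + 10*(-3) - 3*√2)/(5 - 3)) = 12*((35 - 30 - 3*√2)/2) = 12*((5 - 3*√2)/2) = 12*(5/2 - 3*√2/2) = 30 - 18*√2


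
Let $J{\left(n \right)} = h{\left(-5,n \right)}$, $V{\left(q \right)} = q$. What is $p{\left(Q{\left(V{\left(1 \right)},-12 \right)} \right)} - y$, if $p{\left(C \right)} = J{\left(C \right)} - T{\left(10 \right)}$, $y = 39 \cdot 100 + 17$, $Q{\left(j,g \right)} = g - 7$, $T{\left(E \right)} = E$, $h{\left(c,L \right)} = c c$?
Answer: $-3902$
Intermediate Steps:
$h{\left(c,L \right)} = c^{2}$
$J{\left(n \right)} = 25$ ($J{\left(n \right)} = \left(-5\right)^{2} = 25$)
$Q{\left(j,g \right)} = -7 + g$
$y = 3917$ ($y = 3900 + 17 = 3917$)
$p{\left(C \right)} = 15$ ($p{\left(C \right)} = 25 - 10 = 15$)
$p{\left(Q{\left(V{\left(1 \right)},-12 \right)} \right)} - y = 15 - 3917 = -3902$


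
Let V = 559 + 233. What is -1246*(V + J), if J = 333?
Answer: -1401750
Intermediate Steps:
V = 792
-1246*(V + J) = -1246*(792 + 333) = -1246*1125 = -1401750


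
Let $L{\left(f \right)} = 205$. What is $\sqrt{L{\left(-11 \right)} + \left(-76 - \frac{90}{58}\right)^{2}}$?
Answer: $\frac{\sqrt{5230406}}{29} \approx 78.862$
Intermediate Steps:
$\sqrt{L{\left(-11 \right)} + \left(-76 - \frac{90}{58}\right)^{2}} = \sqrt{205 + \left(-76 - \frac{90}{58}\right)^{2}} = \sqrt{205 + \left(-76 - \frac{45}{29}\right)^{2}} = \sqrt{205 + \left(- \frac{2249}{29}\right)^{2}} = \sqrt{205 + \frac{5058001}{841}} = \sqrt{\frac{5230406}{841}} = \frac{\sqrt{5230406}}{29}$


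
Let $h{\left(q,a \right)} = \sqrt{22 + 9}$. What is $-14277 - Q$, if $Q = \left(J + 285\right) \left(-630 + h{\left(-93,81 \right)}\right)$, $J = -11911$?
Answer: $-7338657 + 11626 \sqrt{31} \approx -7.2739 \cdot 10^{6}$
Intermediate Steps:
$h{\left(q,a \right)} = \sqrt{31}$
$Q = 7324380 - 11626 \sqrt{31}$ ($Q = \left(-11911 + 285\right) \left(-630 + \sqrt{31}\right) = - 11626 \left(-630 + \sqrt{31}\right) = 7324380 - 11626 \sqrt{31} \approx 7.2596 \cdot 10^{6}$)
$-14277 - Q = -14277 - \left(7324380 - 11626 \sqrt{31}\right) = -7338657 + 11626 \sqrt{31}$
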